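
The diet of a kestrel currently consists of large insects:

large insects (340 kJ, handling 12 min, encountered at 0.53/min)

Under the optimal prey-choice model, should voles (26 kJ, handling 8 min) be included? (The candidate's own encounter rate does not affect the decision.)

On large insects alone, R = ΣλE/(1+Σλh) = 180.2/7.36 = 24.48 kJ/min.
Profitability of voles: 26/8 = 3.25 kJ/min.
3.25 < 24.48, so adding voles would lower the average — exclude it.

No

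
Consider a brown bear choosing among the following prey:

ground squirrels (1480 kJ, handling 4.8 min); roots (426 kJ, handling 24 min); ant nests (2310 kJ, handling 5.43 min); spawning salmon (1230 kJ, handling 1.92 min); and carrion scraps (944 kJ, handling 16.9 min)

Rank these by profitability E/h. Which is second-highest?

Profitability E/h (kJ/min): ground squirrels = 1480/4.8 = 308, roots = 426/24 = 17.8, ant nests = 2310/5.43 = 425, spawning salmon = 1230/1.92 = 641, carrion scraps = 944/16.9 = 55.9.
Ranked: spawning salmon > ant nests > ground squirrels > carrion scraps > roots.

ant nests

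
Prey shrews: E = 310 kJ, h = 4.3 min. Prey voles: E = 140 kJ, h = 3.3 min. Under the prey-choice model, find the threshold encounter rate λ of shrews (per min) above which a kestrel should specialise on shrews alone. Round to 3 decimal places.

The zero-one rule: include voles iff E₂/h₂ > λE₁/(1+λh₁). Equality gives the switch point.
λE₁h₂ = E₂ + λE₂h₁ ⇒ λ = E₂/(E₁h₂ − E₂h₁) = 140/(1023 − 602) = 0.3325 per min.

0.333 per min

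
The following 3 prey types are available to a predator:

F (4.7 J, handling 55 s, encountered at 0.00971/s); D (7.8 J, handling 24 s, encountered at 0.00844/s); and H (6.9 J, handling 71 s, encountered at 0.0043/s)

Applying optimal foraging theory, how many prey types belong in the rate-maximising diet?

Rank by E/h (J/s): D 0.325, H 0.0972, F 0.0855. Include each in turn until the next type's E/h falls below the running intake rate.
Rate on top 1: 0.05474. H: 0.0972 > 0.05474 → include.
Rate on top 2: 0.06334. F: 0.0855 > 0.06334 → include.
Optimal diet: D, H, F — 3 of 3 types.

3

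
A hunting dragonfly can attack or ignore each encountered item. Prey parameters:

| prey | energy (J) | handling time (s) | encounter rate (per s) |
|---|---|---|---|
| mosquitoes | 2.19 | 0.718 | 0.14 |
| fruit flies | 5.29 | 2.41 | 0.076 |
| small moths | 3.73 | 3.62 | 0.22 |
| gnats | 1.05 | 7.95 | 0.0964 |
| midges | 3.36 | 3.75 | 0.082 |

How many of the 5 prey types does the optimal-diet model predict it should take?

4

E/h in descending order: mosquitoes 3.05, fruit flies 2.2, small moths 1.03, midges 0.896, gnats 0.132 J/s. The optimal diet is the largest prefix of this list for which every included type satisfies E_i/h_i > R on the types above it.
Rate on top 1: 0.2786. fruit flies: 2.2 > 0.2786 → include.
Rate on top 2: 0.552. small moths: 1.03 > 0.552 → include.
Rate on top 3: 0.7352. midges: 0.896 > 0.7352 → include.
Rate on top 4: 0.7559. gnats: 0.132 < 0.7559 → exclude; stop.
Optimal diet: mosquitoes, fruit flies, small moths, midges — 4 of 5 types.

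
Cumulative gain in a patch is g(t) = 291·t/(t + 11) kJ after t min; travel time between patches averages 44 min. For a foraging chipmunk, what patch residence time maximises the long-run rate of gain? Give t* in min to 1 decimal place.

By the marginal value theorem, leave when the instantaneous gain rate g'(t) equals the habitat-wide average g(t)/(T + t).
g'(t) = 291·11/(t + 11)². Setting 291·11/(t+11)² = 291t/[(t+11)(44+t)] gives 11(44+t) = t(t+11), so t² = 11×44 = 484.
t* = √484 = 22 min.

22.0 min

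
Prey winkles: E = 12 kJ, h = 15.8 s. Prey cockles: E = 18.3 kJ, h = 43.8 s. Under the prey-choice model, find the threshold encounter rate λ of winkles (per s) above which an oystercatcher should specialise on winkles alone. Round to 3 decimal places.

At the threshold, the rate on winkles alone equals the profitability of cockles: λ·12/(1 + λ·15.8) = 18.3/43.8 = 0.4178.
Rearranging, λ(12 − 0.4178×15.8) = 0.4178, so λ = 0.4178/5.399 = 0.07739 per s.

0.077 per s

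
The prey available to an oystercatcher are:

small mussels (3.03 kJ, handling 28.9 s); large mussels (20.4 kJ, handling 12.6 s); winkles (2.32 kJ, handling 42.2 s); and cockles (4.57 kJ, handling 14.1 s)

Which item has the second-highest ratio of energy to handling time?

In descending order of E/h:
large mussels: 20.4/12.6 = 1.62 kJ/s
cockles: 4.57/14.1 = 0.324 kJ/s
small mussels: 3.03/28.9 = 0.105 kJ/s
winkles: 2.32/42.2 = 0.055 kJ/s

cockles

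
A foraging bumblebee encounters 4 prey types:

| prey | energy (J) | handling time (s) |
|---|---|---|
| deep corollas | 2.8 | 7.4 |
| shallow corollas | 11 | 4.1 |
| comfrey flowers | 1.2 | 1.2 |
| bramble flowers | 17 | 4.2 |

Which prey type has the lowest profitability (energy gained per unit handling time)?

In descending order of E/h:
bramble flowers: 17/4.2 = 4.05 J/s
shallow corollas: 11/4.1 = 2.68 J/s
comfrey flowers: 1.2/1.2 = 1 J/s
deep corollas: 2.8/7.4 = 0.378 J/s

deep corollas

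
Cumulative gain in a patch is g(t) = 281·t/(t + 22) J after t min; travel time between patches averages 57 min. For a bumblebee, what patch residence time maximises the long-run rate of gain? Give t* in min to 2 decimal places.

35.41 min

Optimal t* satisfies g'(t*) = g(t*)/(T + t*).
g'(t) = 281·22/(t + 22)². Setting 281·22/(t+22)² = 281t/[(t+22)(57+t)] gives 22(57+t) = t(t+22), so t² = 22×57 = 1254.
t* = √1254 = 35.41 min.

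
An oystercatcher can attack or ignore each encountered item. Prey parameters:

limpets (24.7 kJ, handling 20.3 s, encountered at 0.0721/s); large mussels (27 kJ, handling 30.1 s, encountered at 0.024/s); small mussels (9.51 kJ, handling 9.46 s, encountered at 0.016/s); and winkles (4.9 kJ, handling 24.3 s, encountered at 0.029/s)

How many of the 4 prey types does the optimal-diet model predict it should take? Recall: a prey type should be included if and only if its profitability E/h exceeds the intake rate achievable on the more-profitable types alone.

Profitabilities (E/h, kJ/s): limpets 1.22, small mussels 1.01, large mussels 0.897, winkles 0.202. Add prey in this order while the next type's profitability exceeds the intake rate on those already taken.
Rate on top 1: 0.7229. small mussels: 1.01 > 0.7229 → include.
Rate on top 2: 0.7392. large mussels: 0.897 > 0.7392 → include.
Rate on top 3: 0.7734. winkles: 0.202 < 0.7734 → exclude; stop.
Optimal diet: limpets, small mussels, large mussels — 3 of 4 types.

3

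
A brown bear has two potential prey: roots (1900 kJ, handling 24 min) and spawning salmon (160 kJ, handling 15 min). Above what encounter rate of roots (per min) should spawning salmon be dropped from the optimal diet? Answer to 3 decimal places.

Drop spawning salmon once their profitability E₂/h₂ falls below the rate achievable on roots alone: E₂/h₂ = λE₁/(1 + λh₁).
Solve for λ: λE₁h₂ = E₂(1 + λh₁) → λ(E₁h₂ − E₂h₁) = E₂ → λ = E₂/(E₁h₂ − E₂h₁).
λ = 160/(1900×15 − 160×24) = 160/2.466e+04 = 0.006488 per min.

0.006 per min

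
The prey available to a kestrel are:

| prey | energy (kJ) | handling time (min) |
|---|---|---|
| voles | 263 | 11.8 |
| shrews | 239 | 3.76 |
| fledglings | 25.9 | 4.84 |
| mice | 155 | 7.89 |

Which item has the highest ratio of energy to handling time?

shrews

In descending order of E/h:
shrews: 239/3.76 = 63.6 kJ/min
voles: 263/11.8 = 22.3 kJ/min
mice: 155/7.89 = 19.6 kJ/min
fledglings: 25.9/4.84 = 5.35 kJ/min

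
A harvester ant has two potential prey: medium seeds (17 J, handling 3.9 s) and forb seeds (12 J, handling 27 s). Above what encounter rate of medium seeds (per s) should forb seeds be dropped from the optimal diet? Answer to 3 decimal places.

The zero-one rule: include forb seeds iff E₂/h₂ > λE₁/(1+λh₁). Equality gives the switch point.
λE₁h₂ = E₂ + λE₂h₁ ⇒ λ = E₂/(E₁h₂ − E₂h₁) = 12/(459 − 46.8) = 0.02911 per s.

0.029 per s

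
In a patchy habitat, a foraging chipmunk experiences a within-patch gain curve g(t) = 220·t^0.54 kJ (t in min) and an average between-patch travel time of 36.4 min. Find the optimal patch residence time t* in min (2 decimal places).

Optimal t* satisfies g'(t*) = g(t*)/(T + t*).
g'(t) = 0.54·220·t^-0.46. Setting 0.54·220·t^-0.46 = 220·t^0.54/(36.4+t) gives 0.54(36.4+t) = t, so 0.46·t = 0.54×36.4.
t* = 0.54×36.4/0.46 = 42.73 min.

42.73 min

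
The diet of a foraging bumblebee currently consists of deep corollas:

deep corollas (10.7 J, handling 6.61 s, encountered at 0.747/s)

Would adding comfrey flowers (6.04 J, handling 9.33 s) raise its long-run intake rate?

Current rate: (0.747×10.7)/(1 + 0.747×6.61) = 1.346 J/s.
comfrey flowers: E/h = 6.04/9.33 = 0.6474 J/s.
Since 0.6474 < R, time spent handling comfrey flowers is better spent searching.

No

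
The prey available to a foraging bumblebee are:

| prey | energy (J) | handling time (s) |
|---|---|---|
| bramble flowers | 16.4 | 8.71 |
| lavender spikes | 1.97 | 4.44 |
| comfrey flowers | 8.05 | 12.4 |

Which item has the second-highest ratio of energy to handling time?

Profitability E/h (J/s): bramble flowers = 16.4/8.71 = 1.88, lavender spikes = 1.97/4.44 = 0.444, comfrey flowers = 8.05/12.4 = 0.649.
Ranked: bramble flowers > comfrey flowers > lavender spikes.

comfrey flowers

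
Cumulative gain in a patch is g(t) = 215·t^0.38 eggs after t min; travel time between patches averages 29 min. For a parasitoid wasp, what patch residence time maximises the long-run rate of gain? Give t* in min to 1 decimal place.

Optimal t* satisfies g'(t*) = g(t*)/(T + t*).
g'(t) = 0.38·215·t^-0.62. Setting 0.38·215·t^-0.62 = 215·t^0.38/(29+t) gives 0.38(29+t) = t, so 0.62·t = 0.38×29.
t* = 0.38×29/0.62 = 17.77 min.

17.8 min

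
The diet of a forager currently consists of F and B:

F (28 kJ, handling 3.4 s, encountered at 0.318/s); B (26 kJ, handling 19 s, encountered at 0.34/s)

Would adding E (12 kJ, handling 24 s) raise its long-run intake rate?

On F and B alone, R = ΣλE/(1+Σλh) = 17.74/8.541 = 2.077 kJ/s.
Profitability of E: 12/24 = 0.5 kJ/s.
Since 0.5 < R, time spent handling E is better spent searching.

No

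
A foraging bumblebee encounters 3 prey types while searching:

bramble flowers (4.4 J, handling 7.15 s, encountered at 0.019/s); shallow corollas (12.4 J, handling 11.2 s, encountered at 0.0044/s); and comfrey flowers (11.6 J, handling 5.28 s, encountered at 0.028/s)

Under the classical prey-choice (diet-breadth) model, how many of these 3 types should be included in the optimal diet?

Rank by E/h (J/s): comfrey flowers 2.2, shallow corollas 1.11, bramble flowers 0.615. Include each in turn until the next type's E/h falls below the running intake rate.
Rate on top 1: 0.283. shallow corollas: 1.11 > 0.283 → include.
Rate on top 2: 0.3169. bramble flowers: 0.615 > 0.3169 → include.
Optimal diet: comfrey flowers, shallow corollas, bramble flowers — 3 of 3 types.

3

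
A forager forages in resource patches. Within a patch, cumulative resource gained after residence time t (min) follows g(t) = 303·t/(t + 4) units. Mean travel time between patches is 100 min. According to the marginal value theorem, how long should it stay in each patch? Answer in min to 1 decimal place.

Optimal t* satisfies g'(t*) = g(t*)/(T + t*).
g'(t) = 303·4/(t + 4)². Setting 303·4/(t+4)² = 303t/[(t+4)(100+t)] gives 4(100+t) = t(t+4), so t² = 4×100 = 400.
t* = √400 = 20 min.

20.0 min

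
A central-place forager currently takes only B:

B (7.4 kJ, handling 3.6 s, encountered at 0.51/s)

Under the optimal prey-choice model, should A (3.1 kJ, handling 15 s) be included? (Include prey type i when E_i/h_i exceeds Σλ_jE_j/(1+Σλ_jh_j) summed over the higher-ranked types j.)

Current rate: (0.51×7.4)/(1 + 0.51×3.6) = 1.331 kJ/s.
Profitability of A: 3.1/15 = 0.2067 kJ/s.
0.2067 < 1.331, so adding A would lower the average — exclude it.

No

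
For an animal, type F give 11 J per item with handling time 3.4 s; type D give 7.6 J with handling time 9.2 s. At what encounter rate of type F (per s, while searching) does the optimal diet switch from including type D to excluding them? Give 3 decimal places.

Drop type D once their profitability E₂/h₂ falls below the rate achievable on type F alone: E₂/h₂ = λE₁/(1 + λh₁).
Solve for λ: λE₁h₂ = E₂(1 + λh₁) → λ(E₁h₂ − E₂h₁) = E₂ → λ = E₂/(E₁h₂ − E₂h₁).
λ = 7.6/(11×9.2 − 7.6×3.4) = 7.6/75.36 = 0.1008 per s.

0.101 per s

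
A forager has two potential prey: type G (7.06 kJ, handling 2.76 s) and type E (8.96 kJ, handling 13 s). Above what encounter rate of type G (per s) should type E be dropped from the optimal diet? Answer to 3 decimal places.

0.134 per s

Drop type E once their profitability E₂/h₂ falls below the rate achievable on type G alone: E₂/h₂ = λE₁/(1 + λh₁).
Solve for λ: λE₁h₂ = E₂(1 + λh₁) → λ(E₁h₂ − E₂h₁) = E₂ → λ = E₂/(E₁h₂ − E₂h₁).
λ = 8.96/(7.06×13 − 8.96×2.76) = 8.96/67.05 = 0.1336 per s.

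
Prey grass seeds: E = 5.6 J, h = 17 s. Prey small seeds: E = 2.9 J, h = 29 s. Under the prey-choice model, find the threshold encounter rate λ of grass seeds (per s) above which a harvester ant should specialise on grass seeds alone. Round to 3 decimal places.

0.026 per s

Drop small seeds once their profitability E₂/h₂ falls below the rate achievable on grass seeds alone: E₂/h₂ = λE₁/(1 + λh₁).
Solve for λ: λE₁h₂ = E₂(1 + λh₁) → λ(E₁h₂ − E₂h₁) = E₂ → λ = E₂/(E₁h₂ − E₂h₁).
λ = 2.9/(5.6×29 − 2.9×17) = 2.9/113.1 = 0.02564 per s.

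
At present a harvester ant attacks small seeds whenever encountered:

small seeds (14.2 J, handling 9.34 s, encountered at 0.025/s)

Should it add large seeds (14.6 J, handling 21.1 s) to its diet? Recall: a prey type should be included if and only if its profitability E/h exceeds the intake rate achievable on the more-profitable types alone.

Yes

Intake rate on the current diet: R = (0.025×14.2) / (1 + 0.025×9.34) = 0.355/1.234 = 0.2878 J/s.
large seeds: E/h = 14.6/21.1 = 0.6919 J/s.
0.6919 > 0.2878, so adding large seeds raises the average — include it.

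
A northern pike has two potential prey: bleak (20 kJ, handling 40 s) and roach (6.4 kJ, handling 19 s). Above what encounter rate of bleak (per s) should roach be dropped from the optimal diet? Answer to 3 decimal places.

The zero-one rule: include roach iff E₂/h₂ > λE₁/(1+λh₁). Equality gives the switch point.
λE₁h₂ = E₂ + λE₂h₁ ⇒ λ = E₂/(E₁h₂ − E₂h₁) = 6.4/(380 − 256) = 0.05161 per s.

0.052 per s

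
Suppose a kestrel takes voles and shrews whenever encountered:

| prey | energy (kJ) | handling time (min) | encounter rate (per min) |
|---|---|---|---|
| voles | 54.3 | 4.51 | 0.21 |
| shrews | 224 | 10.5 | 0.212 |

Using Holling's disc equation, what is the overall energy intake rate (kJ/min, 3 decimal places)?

R = Σλ_iE_i / (1 + Σλ_ih_i)
Numerator: 0.21×54.3 + 0.212×224 = 58.89
Denominator: 1 + 0.21×4.51 + 0.212×10.5 = 4.173
R = 58.89/4.173 = 14.11 kJ/min

14.112 kJ/min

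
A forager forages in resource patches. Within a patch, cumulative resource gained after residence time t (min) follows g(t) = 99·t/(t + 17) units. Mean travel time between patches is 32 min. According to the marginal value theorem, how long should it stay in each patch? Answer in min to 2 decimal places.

23.32 min

By the marginal value theorem, leave when the instantaneous gain rate g'(t) equals the habitat-wide average g(t)/(T + t).
g'(t) = 99·17/(t + 17)². Setting 99·17/(t+17)² = 99t/[(t+17)(32+t)] gives 17(32+t) = t(t+17), so t² = 17×32 = 544.
t* = √544 = 23.32 min.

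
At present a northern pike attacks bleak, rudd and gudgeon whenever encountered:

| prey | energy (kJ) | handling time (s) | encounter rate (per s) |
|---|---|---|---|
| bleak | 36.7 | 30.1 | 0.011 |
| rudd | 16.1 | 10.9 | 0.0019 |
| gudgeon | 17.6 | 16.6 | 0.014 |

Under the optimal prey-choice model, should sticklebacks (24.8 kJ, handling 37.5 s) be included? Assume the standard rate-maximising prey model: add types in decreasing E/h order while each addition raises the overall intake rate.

On bleak, rudd and gudgeon alone, R = ΣλE/(1+Σλh) = 0.6807/1.584 = 0.4297 kJ/s.
sticklebacks: E/h = 24.8/37.5 = 0.6613 kJ/s.
Since 0.6613 > R, including sticklebacks increases the long-run rate.

Yes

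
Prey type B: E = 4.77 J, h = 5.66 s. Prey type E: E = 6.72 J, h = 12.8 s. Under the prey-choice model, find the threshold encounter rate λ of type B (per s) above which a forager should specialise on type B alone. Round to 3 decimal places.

Drop type E once their profitability E₂/h₂ falls below the rate achievable on type B alone: E₂/h₂ = λE₁/(1 + λh₁).
Solve for λ: λE₁h₂ = E₂(1 + λh₁) → λ(E₁h₂ − E₂h₁) = E₂ → λ = E₂/(E₁h₂ − E₂h₁).
λ = 6.72/(4.77×12.8 − 6.72×5.66) = 6.72/23.02 = 0.2919 per s.

0.292 per s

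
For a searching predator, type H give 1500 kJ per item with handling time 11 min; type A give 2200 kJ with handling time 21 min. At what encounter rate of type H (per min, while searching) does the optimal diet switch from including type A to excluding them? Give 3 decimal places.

At the threshold, the rate on type H alone equals the profitability of type A: λ·1500/(1 + λ·11) = 2200/21 = 104.8.
Rearranging, λ(1500 − 104.8×11) = 104.8, so λ = 104.8/347.6 = 0.3014 per min.

0.301 per min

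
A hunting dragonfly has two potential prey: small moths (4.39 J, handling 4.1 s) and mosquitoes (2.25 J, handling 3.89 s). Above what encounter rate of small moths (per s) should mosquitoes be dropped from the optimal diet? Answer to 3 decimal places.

At the threshold, the rate on small moths alone equals the profitability of mosquitoes: λ·4.39/(1 + λ·4.1) = 2.25/3.89 = 0.5784.
Rearranging, λ(4.39 − 0.5784×4.1) = 0.5784, so λ = 0.5784/2.019 = 0.2865 per s.

0.287 per s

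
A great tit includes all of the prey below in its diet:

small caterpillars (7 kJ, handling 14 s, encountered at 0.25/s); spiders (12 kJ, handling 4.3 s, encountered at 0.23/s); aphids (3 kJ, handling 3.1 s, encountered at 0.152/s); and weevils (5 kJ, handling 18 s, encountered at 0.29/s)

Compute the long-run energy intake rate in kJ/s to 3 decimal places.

Energy encountered per unit search time: 0.25×7 + 0.23×12 + 0.152×3 + 0.29×5 = 6.416 kJ/s.
Handling time per unit search time: 0.25×14 + 0.23×4.3 + 0.152×3.1 + 0.29×18 = 10.18.
Rate = 6.416/(1 + 10.18) = 0.5739 kJ/s.

0.574 kJ/s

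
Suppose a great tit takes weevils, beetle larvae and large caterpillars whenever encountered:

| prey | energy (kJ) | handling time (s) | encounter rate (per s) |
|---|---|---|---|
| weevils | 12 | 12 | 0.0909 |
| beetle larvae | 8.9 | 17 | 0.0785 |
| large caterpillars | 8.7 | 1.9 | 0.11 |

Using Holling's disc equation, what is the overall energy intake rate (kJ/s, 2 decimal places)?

Energy encountered per unit search time: 0.0909×12 + 0.0785×8.9 + 0.11×8.7 = 2.746 kJ/s.
Handling time per unit search time: 0.0909×12 + 0.0785×17 + 0.11×1.9 = 2.634.
Rate = 2.746/(1 + 2.634) = 0.7557 kJ/s.

0.76 kJ/s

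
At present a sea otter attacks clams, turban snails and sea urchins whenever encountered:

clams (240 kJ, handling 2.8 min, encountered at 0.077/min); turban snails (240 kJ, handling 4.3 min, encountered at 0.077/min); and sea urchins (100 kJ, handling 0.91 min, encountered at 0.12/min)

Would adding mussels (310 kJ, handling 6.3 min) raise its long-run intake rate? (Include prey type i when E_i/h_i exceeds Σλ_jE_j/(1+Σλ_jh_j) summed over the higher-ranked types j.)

Current rate: (0.077×240 + 0.077×240 + 0.12×100)/(1 + 0.077×2.8 + 0.077×4.3 + 0.12×0.91) = 29.57 kJ/min.
Profitability of mussels: 310/6.3 = 49.21 kJ/min.
49.21 > 29.57, so adding mussels raises the average — include it.

Yes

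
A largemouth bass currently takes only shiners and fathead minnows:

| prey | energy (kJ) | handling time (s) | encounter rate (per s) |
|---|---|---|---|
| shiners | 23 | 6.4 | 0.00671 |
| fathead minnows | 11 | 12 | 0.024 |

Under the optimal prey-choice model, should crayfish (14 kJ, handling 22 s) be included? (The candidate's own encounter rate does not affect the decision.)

On shiners and fathead minnows alone, R = ΣλE/(1+Σλh) = 0.4183/1.331 = 0.3143 kJ/s.
Profitability of crayfish: 14/22 = 0.6364 kJ/s.
0.6364 > 0.3143, so adding crayfish raises the average — include it.

Yes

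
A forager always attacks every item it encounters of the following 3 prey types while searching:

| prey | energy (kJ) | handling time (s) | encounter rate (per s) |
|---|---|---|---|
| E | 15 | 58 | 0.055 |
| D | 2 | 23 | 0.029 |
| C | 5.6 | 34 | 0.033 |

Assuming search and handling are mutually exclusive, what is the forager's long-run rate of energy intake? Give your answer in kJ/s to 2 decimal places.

0.18 kJ/s

Energy encountered per unit search time: 0.055×15 + 0.029×2 + 0.033×5.6 = 1.068 kJ/s.
Handling time per unit search time: 0.055×58 + 0.029×23 + 0.033×34 = 4.979.
Rate = 1.068/(1 + 4.979) = 0.1786 kJ/s.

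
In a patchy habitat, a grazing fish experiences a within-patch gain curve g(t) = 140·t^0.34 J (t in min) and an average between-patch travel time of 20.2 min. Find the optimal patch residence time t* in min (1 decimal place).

10.4 min

Optimal t* satisfies g'(t*) = g(t*)/(T + t*).
g'(t) = 0.34·140·t^-0.66. Setting 0.34·140·t^-0.66 = 140·t^0.34/(20.2+t) gives 0.34(20.2+t) = t, so 0.66·t = 0.34×20.2.
t* = 0.34×20.2/0.66 = 10.41 min.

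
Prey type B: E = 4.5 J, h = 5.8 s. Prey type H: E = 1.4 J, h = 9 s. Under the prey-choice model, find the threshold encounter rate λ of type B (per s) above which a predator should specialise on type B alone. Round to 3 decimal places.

0.043 per s

At the threshold, the rate on type B alone equals the profitability of type H: λ·4.5/(1 + λ·5.8) = 1.4/9 = 0.1556.
Rearranging, λ(4.5 − 0.1556×5.8) = 0.1556, so λ = 0.1556/3.598 = 0.04324 per s.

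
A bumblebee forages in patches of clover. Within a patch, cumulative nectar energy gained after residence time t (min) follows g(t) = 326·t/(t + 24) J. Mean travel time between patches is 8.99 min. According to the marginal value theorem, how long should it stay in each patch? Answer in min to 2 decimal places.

Maximise g(t)/(T+t): set derivative to zero → g'(t)(T+t) = g(t).
g'(t) = 326·24/(t + 24)². Setting 326·24/(t+24)² = 326t/[(t+24)(8.99+t)] gives 24(8.99+t) = t(t+24), so t² = 24×8.99 = 215.8.
t* = √215.8 = 14.69 min.

14.69 min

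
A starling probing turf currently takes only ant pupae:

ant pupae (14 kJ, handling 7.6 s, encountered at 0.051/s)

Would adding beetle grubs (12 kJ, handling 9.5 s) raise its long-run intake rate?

Yes

Current rate: (0.051×14)/(1 + 0.051×7.6) = 0.5146 kJ/s.
Profitability of beetle grubs: 12/9.5 = 1.263 kJ/s.
1.263 > 0.5146, so adding beetle grubs raises the average — include it.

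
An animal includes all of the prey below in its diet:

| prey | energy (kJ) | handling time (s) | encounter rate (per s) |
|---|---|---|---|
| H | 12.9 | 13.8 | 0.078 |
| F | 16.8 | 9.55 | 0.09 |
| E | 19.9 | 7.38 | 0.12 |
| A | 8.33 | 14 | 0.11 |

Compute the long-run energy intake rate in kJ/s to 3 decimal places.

R = Σλ_iE_i / (1 + Σλ_ih_i)
Numerator: 0.078×12.9 + 0.09×16.8 + 0.12×19.9 + 0.11×8.33 = 5.822
Denominator: 1 + 0.078×13.8 + 0.09×9.55 + 0.12×7.38 + 0.11×14 = 5.362
R = 5.822/5.362 = 1.086 kJ/s

1.086 kJ/s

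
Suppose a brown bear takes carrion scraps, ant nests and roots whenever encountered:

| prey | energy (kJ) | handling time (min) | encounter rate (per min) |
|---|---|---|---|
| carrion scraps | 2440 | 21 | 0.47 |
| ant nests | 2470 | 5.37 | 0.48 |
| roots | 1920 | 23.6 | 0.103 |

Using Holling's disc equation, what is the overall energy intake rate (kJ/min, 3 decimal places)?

R = Σλ_iE_i / (1 + Σλ_ih_i)
Numerator: 0.47×2440 + 0.48×2470 + 0.103×1920 = 2530
Denominator: 1 + 0.47×21 + 0.48×5.37 + 0.103×23.6 = 15.88
R = 2530/15.88 = 159.3 kJ/min

159.346 kJ/min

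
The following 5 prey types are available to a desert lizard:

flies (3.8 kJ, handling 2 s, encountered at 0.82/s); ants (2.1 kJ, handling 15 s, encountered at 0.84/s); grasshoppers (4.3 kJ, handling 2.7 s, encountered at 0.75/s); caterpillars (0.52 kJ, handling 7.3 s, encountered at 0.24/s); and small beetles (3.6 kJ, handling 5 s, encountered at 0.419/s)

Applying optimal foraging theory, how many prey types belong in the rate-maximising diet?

E/h in descending order: flies 1.9, grasshoppers 1.59, small beetles 0.72, ants 0.14, caterpillars 0.0712 kJ/s. The optimal diet is the largest prefix of this list for which every included type satisfies E_i/h_i > R on the types above it.
Rate on top 1: 1.18. grasshoppers: 1.59 > 1.18 → include.
Rate on top 2: 1.359. small beetles: 0.72 < 1.359 → exclude; stop.
Optimal diet: flies, grasshoppers — 2 of 5 types.

2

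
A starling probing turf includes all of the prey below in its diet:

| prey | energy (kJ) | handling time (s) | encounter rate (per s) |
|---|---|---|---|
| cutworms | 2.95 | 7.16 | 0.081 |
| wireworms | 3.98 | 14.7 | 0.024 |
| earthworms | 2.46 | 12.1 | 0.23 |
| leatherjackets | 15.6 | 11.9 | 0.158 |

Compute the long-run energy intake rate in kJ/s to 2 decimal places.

Energy encountered per unit search time: 0.081×2.95 + 0.024×3.98 + 0.23×2.46 + 0.158×15.6 = 3.365 kJ/s.
Handling time per unit search time: 0.081×7.16 + 0.024×14.7 + 0.23×12.1 + 0.158×11.9 = 5.596.
Rate = 3.365/(1 + 5.596) = 0.5102 kJ/s.

0.51 kJ/s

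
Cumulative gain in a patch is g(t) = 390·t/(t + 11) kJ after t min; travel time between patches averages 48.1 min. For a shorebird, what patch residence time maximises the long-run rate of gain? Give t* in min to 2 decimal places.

Optimal t* satisfies g'(t*) = g(t*)/(T + t*).
g'(t) = 390·11/(t + 11)². Setting 390·11/(t+11)² = 390t/[(t+11)(48.1+t)] gives 11(48.1+t) = t(t+11), so t² = 11×48.1 = 529.1.
t* = √529.1 = 23 min.

23.00 min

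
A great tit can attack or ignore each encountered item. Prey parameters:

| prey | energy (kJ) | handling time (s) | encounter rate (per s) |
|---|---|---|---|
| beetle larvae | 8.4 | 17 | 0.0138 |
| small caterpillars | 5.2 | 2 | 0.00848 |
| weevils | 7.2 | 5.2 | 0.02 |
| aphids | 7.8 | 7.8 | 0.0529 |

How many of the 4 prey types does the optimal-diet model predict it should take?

4

Rank by E/h (kJ/s): small caterpillars 2.6, weevils 1.38, aphids 1, beetle larvae 0.494. Include each in turn until the next type's E/h falls below the running intake rate.
Rate on top 1: 0.04336. weevils: 1.38 > 0.04336 → include.
Rate on top 2: 0.1678. aphids: 1 > 0.1678 → include.
Rate on top 3: 0.3917. beetle larvae: 0.494 > 0.3917 → include.
Optimal diet: small caterpillars, weevils, aphids, beetle larvae — 4 of 4 types.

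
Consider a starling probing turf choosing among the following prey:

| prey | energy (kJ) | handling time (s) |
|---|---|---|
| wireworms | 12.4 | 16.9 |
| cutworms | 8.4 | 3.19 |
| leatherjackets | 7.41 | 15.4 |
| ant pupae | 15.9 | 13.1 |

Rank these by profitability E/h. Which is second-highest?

In descending order of E/h:
cutworms: 8.4/3.19 = 2.63 kJ/s
ant pupae: 15.9/13.1 = 1.21 kJ/s
wireworms: 12.4/16.9 = 0.734 kJ/s
leatherjackets: 7.41/15.4 = 0.481 kJ/s

ant pupae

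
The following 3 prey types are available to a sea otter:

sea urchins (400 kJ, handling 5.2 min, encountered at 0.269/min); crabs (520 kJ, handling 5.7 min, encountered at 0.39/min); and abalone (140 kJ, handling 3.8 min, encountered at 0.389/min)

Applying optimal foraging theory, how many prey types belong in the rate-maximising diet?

2

Rank by E/h (kJ/min): crabs 91.2, sea urchins 76.9, abalone 36.8. Include each in turn until the next type's E/h falls below the running intake rate.
Rate on top 1: 62.92. sea urchins: 76.9 > 62.92 → include.
Rate on top 2: 67.16. abalone: 36.8 < 67.16 → exclude; stop.
Optimal diet: crabs, sea urchins — 2 of 3 types.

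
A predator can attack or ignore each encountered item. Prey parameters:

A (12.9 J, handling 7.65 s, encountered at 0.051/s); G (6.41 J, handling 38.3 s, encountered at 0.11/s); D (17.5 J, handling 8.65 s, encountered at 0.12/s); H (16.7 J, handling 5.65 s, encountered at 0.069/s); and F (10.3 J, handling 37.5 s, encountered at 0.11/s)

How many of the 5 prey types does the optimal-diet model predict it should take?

3

E/h in descending order: H 2.96, D 2.02, A 1.69, F 0.275, G 0.167 J/s. The optimal diet is the largest prefix of this list for which every included type satisfies E_i/h_i > R on the types above it.
Rate on top 1: 0.8291. D: 2.02 > 0.8291 → include.
Rate on top 2: 1.34. A: 1.69 > 1.34 → include.
Rate on top 3: 1.388. F: 0.275 < 1.388 → exclude; stop.
Optimal diet: H, D, A — 3 of 5 types.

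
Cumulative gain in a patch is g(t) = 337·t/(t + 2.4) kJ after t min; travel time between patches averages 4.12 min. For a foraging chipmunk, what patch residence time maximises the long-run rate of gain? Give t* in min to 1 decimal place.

3.1 min

By the marginal value theorem, leave when the instantaneous gain rate g'(t) equals the habitat-wide average g(t)/(T + t).
g'(t) = 337·2.4/(t + 2.4)². Setting 337·2.4/(t+2.4)² = 337t/[(t+2.4)(4.12+t)] gives 2.4(4.12+t) = t(t+2.4), so t² = 2.4×4.12 = 9.888.
t* = √9.888 = 3.145 min.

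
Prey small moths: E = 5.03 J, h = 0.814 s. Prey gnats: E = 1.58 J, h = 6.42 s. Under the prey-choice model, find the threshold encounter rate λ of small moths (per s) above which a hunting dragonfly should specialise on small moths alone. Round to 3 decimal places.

Drop gnats once their profitability E₂/h₂ falls below the rate achievable on small moths alone: E₂/h₂ = λE₁/(1 + λh₁).
Solve for λ: λE₁h₂ = E₂(1 + λh₁) → λ(E₁h₂ − E₂h₁) = E₂ → λ = E₂/(E₁h₂ − E₂h₁).
λ = 1.58/(5.03×6.42 − 1.58×0.814) = 1.58/31.01 = 0.05096 per s.

0.051 per s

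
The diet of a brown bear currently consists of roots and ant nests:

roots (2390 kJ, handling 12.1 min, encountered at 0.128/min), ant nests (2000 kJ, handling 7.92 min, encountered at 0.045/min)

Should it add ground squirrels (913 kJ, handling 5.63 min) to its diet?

Current rate: (0.128×2390 + 0.045×2000)/(1 + 0.128×12.1 + 0.045×7.92) = 136.3 kJ/min.
Profitability of ground squirrels: 913/5.63 = 162.2 kJ/min.
Since 162.2 > R, including ground squirrels increases the long-run rate.

Yes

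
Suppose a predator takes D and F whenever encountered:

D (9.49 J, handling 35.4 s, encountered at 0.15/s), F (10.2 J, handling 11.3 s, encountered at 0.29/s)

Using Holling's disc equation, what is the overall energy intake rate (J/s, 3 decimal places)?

R = (0.15×9.49 + 0.29×10.2) / (1 + 0.15×35.4 + 0.29×11.3) = 4.381/9.587 = 0.457 J/s.

0.457 J/s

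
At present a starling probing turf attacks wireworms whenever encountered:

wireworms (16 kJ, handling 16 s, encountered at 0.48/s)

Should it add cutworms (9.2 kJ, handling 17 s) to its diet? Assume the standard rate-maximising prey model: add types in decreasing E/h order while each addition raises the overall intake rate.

Intake rate on the current diet: R = (0.48×16) / (1 + 0.48×16) = 7.68/8.68 = 0.8848 kJ/s.
cutworms: E/h = 9.2/17 = 0.5412 kJ/s.
0.5412 < 0.8848, so adding cutworms would lower the average — exclude it.

No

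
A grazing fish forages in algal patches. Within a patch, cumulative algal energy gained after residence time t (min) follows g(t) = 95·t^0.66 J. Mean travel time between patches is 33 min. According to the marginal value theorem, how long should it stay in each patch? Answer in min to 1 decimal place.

64.1 min

Maximise g(t)/(T+t): set derivative to zero → g'(t)(T+t) = g(t).
g'(t) = 0.66·95·t^-0.34. Setting 0.66·95·t^-0.34 = 95·t^0.66/(33+t) gives 0.66(33+t) = t, so 0.34·t = 0.66×33.
t* = 0.66×33/0.34 = 64.06 min.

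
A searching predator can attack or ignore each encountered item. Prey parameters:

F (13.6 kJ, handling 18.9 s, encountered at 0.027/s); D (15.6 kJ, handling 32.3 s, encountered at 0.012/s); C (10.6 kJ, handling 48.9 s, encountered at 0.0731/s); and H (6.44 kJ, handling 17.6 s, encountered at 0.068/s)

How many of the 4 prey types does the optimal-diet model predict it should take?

Rank by E/h (kJ/s): F 0.72, D 0.483, H 0.366, C 0.217. Include each in turn until the next type's E/h falls below the running intake rate.
Rate on top 1: 0.2431. D: 0.483 > 0.2431 → include.
Rate on top 2: 0.2921. H: 0.366 > 0.2921 → include.
Rate on top 3: 0.3207. C: 0.217 < 0.3207 → exclude; stop.
Optimal diet: F, D, H — 3 of 4 types.

3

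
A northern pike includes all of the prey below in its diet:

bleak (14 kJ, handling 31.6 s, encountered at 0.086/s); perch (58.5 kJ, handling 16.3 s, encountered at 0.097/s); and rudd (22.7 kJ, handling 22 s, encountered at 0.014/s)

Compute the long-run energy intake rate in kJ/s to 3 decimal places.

Energy encountered per unit search time: 0.086×14 + 0.097×58.5 + 0.014×22.7 = 7.196 kJ/s.
Handling time per unit search time: 0.086×31.6 + 0.097×16.3 + 0.014×22 = 4.607.
Rate = 7.196/(1 + 4.607) = 1.284 kJ/s.

1.284 kJ/s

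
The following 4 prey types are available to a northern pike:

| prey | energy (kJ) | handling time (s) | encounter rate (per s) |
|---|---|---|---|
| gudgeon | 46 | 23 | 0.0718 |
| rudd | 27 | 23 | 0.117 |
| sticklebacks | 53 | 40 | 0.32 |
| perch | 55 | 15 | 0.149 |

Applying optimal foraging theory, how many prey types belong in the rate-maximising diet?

E/h in descending order: perch 3.67, gudgeon 2, sticklebacks 1.32, rudd 1.17 kJ/s. The optimal diet is the largest prefix of this list for which every included type satisfies E_i/h_i > R on the types above it.
Rate on top 1: 2.533. gudgeon: 2 < 2.533 → exclude; stop.
Optimal diet: perch — 1 of 4 types.

1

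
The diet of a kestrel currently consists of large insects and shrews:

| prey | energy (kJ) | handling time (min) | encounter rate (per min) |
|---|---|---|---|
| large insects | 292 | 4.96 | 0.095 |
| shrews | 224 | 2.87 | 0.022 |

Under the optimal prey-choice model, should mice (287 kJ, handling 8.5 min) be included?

Intake rate on the current diet: R = (0.095×292 + 0.022×224) / (1 + 0.095×4.96 + 0.022×2.87) = 32.67/1.534 = 21.29 kJ/min.
mice: E/h = 287/8.5 = 33.76 kJ/min.
Since 33.76 > R, including mice increases the long-run rate.

Yes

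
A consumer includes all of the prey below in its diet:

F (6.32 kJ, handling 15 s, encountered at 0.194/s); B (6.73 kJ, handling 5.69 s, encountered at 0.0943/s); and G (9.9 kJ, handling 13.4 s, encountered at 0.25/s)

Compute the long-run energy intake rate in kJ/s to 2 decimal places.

R = Σλ_iE_i / (1 + Σλ_ih_i)
Numerator: 0.194×6.32 + 0.0943×6.73 + 0.25×9.9 = 4.336
Denominator: 1 + 0.194×15 + 0.0943×5.69 + 0.25×13.4 = 7.797
R = 4.336/7.797 = 0.5561 kJ/s

0.56 kJ/s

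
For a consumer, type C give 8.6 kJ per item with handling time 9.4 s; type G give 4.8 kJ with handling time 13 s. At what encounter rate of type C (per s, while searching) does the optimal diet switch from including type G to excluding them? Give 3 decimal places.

0.072 per s

The zero-one rule: include type G iff E₂/h₂ > λE₁/(1+λh₁). Equality gives the switch point.
λE₁h₂ = E₂ + λE₂h₁ ⇒ λ = E₂/(E₁h₂ − E₂h₁) = 4.8/(111.8 − 45.12) = 0.07199 per s.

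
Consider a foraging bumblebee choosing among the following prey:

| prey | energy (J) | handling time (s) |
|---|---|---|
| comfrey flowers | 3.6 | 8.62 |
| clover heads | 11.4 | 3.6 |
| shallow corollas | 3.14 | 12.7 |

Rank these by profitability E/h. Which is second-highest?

Profitability E/h (J/s): comfrey flowers = 3.6/8.62 = 0.418, clover heads = 11.4/3.6 = 3.17, shallow corollas = 3.14/12.7 = 0.247.
Ranked: clover heads > comfrey flowers > shallow corollas.

comfrey flowers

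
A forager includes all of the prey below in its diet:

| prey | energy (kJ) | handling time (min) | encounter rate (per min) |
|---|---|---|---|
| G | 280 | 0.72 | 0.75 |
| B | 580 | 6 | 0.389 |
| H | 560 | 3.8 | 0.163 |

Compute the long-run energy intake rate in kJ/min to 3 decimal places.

117.261 kJ/min

R = (0.75×280 + 0.389×580 + 0.163×560) / (1 + 0.75×0.72 + 0.389×6 + 0.163×3.8) = 526.9/4.493 = 117.3 kJ/min.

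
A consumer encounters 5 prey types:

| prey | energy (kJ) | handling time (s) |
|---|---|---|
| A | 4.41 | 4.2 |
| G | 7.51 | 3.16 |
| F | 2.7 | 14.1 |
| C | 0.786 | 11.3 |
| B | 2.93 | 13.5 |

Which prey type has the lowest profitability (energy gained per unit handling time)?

In descending order of E/h:
G: 7.51/3.16 = 2.38 kJ/s
A: 4.41/4.2 = 1.05 kJ/s
B: 2.93/13.5 = 0.217 kJ/s
F: 2.7/14.1 = 0.191 kJ/s
C: 0.786/11.3 = 0.0696 kJ/s

C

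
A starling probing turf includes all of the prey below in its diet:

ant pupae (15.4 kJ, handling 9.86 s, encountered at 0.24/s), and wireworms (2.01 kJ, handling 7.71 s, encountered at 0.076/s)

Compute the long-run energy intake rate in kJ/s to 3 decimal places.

Energy encountered per unit search time: 0.24×15.4 + 0.076×2.01 = 3.849 kJ/s.
Handling time per unit search time: 0.24×9.86 + 0.076×7.71 = 2.952.
Rate = 3.849/(1 + 2.952) = 0.9738 kJ/s.

0.974 kJ/s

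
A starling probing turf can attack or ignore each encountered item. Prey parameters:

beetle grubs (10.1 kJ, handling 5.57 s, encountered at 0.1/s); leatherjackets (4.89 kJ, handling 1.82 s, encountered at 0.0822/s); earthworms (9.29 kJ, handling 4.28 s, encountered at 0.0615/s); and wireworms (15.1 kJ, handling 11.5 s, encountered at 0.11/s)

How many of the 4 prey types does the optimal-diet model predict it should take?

Rank by E/h (kJ/s): leatherjackets 2.69, earthworms 2.17, beetle grubs 1.81, wireworms 1.31. Include each in turn until the next type's E/h falls below the running intake rate.
Rate on top 1: 0.3496. earthworms: 2.17 > 0.3496 → include.
Rate on top 2: 0.6889. beetle grubs: 1.81 > 0.6889 → include.
Rate on top 3: 1.007. wireworms: 1.31 > 1.007 → include.
Optimal diet: leatherjackets, earthworms, beetle grubs, wireworms — 4 of 4 types.

4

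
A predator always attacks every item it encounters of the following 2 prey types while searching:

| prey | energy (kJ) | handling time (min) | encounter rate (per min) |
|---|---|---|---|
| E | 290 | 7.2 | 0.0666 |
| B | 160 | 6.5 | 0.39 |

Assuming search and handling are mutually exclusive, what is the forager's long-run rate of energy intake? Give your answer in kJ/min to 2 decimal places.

R = (0.0666×290 + 0.39×160) / (1 + 0.0666×7.2 + 0.39×6.5) = 81.71/4.015 = 20.35 kJ/min.

20.35 kJ/min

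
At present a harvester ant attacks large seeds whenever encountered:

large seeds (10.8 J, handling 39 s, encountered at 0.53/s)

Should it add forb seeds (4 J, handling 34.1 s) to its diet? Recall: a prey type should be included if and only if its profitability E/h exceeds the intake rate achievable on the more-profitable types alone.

No

Intake rate on the current diet: R = (0.53×10.8) / (1 + 0.53×39) = 5.724/21.67 = 0.2641 J/s.
forb seeds: E/h = 4/34.1 = 0.1173 J/s.
0.1173 < 0.2641, so adding forb seeds would lower the average — exclude it.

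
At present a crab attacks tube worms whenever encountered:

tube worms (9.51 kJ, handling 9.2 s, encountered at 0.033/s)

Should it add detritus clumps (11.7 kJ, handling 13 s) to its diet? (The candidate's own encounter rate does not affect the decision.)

Current rate: (0.033×9.51)/(1 + 0.033×9.2) = 0.2407 kJ/s.
Profitability of detritus clumps: 11.7/13 = 0.9 kJ/s.
Since 0.9 > R, including detritus clumps increases the long-run rate.

Yes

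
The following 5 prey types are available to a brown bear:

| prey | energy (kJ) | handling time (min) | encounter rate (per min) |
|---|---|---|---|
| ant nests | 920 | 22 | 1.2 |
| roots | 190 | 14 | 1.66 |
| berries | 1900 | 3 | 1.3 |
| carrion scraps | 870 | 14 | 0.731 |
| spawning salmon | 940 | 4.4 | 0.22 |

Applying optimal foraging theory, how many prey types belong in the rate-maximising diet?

Profitabilities (E/h, kJ/min): berries 633, spawning salmon 214, carrion scraps 62.1, ant nests 41.8, roots 13.6. Add prey in this order while the next type's profitability exceeds the intake rate on those already taken.
Rate on top 1: 504.1. spawning salmon: 214 < 504.1 → exclude; stop.
Optimal diet: berries — 1 of 5 types.

1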